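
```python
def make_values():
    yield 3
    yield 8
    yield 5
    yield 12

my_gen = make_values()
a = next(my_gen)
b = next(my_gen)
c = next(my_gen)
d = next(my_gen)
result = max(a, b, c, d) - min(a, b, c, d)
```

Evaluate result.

Step 1: Create generator and consume all values:
  a = next(my_gen) = 3
  b = next(my_gen) = 8
  c = next(my_gen) = 5
  d = next(my_gen) = 12
Step 2: max = 12, min = 3, result = 12 - 3 = 9.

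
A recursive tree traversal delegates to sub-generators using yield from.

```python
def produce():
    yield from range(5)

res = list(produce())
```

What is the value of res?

Step 1: yield from delegates to the iterable, yielding each element.
Step 2: Collected values: [0, 1, 2, 3, 4].
Therefore res = [0, 1, 2, 3, 4].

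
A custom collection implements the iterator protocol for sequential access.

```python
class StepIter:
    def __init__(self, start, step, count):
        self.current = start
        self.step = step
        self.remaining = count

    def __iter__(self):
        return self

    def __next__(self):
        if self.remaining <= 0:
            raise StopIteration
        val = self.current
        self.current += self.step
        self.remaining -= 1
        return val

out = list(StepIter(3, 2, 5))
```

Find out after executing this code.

Step 1: StepIter starts at 3, increments by 2, for 5 steps:
  Yield 3, then current += 2
  Yield 5, then current += 2
  Yield 7, then current += 2
  Yield 9, then current += 2
  Yield 11, then current += 2
Therefore out = [3, 5, 7, 9, 11].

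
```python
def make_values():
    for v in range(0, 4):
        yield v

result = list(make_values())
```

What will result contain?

Step 1: The generator yields each value from range(0, 4).
Step 2: list() consumes all yields: [0, 1, 2, 3].
Therefore result = [0, 1, 2, 3].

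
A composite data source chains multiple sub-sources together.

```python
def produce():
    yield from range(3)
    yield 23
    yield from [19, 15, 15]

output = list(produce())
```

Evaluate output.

Step 1: Trace yields in order:
  yield 0
  yield 1
  yield 2
  yield 23
  yield 19
  yield 15
  yield 15
Therefore output = [0, 1, 2, 23, 19, 15, 15].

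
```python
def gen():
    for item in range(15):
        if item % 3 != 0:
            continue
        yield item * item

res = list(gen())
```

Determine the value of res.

Step 1: Only yield item**2 when item is divisible by 3:
  item=0: 0 % 3 == 0, yield 0**2 = 0
  item=3: 3 % 3 == 0, yield 3**2 = 9
  item=6: 6 % 3 == 0, yield 6**2 = 36
  item=9: 9 % 3 == 0, yield 9**2 = 81
  item=12: 12 % 3 == 0, yield 12**2 = 144
Therefore res = [0, 9, 36, 81, 144].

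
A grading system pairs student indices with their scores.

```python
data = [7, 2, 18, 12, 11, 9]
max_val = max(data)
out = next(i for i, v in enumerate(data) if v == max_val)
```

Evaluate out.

Step 1: max([7, 2, 18, 12, 11, 9]) = 18.
Step 2: Find first index where value == 18:
  Index 0: 7 != 18
  Index 1: 2 != 18
  Index 2: 18 == 18, found!
Therefore out = 2.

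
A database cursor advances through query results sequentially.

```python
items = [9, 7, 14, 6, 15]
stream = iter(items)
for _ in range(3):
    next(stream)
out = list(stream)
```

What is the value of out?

Step 1: Create iterator over [9, 7, 14, 6, 15].
Step 2: Advance 3 positions (consuming [9, 7, 14]).
Step 3: list() collects remaining elements: [6, 15].
Therefore out = [6, 15].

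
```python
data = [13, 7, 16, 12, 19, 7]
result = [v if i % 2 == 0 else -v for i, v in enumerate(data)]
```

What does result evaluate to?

Step 1: For each (i, v), keep v if i is even, negate if odd:
  i=0 (even): keep 13
  i=1 (odd): negate to -7
  i=2 (even): keep 16
  i=3 (odd): negate to -12
  i=4 (even): keep 19
  i=5 (odd): negate to -7
Therefore result = [13, -7, 16, -12, 19, -7].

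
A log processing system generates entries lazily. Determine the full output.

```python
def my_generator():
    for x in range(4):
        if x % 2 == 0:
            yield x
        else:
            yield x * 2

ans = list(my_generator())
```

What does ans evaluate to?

Step 1: For each x in range(4), yield x if even, else x*2:
  x=0 (even): yield 0
  x=1 (odd): yield 1*2 = 2
  x=2 (even): yield 2
  x=3 (odd): yield 3*2 = 6
Therefore ans = [0, 2, 2, 6].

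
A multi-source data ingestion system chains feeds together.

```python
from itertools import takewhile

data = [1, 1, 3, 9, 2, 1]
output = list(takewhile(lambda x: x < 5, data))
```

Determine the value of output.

Step 1: takewhile stops at first element >= 5:
  1 < 5: take
  1 < 5: take
  3 < 5: take
  9 >= 5: stop
Therefore output = [1, 1, 3].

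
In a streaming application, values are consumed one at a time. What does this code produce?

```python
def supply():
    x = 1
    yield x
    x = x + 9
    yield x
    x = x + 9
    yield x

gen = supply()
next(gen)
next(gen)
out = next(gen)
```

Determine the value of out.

Step 1: Trace through generator execution:
  Yield 1: x starts at 1, yield 1
  Yield 2: x = 1 + 9 = 10, yield 10
  Yield 3: x = 10 + 9 = 19, yield 19
Step 2: First next() gets 1, second next() gets the second value, third next() yields 19.
Therefore out = 19.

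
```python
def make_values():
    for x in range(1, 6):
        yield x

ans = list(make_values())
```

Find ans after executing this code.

Step 1: The generator yields each value from range(1, 6).
Step 2: list() consumes all yields: [1, 2, 3, 4, 5].
Therefore ans = [1, 2, 3, 4, 5].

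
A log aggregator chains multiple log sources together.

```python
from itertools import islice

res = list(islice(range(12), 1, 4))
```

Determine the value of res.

Step 1: islice(range(12), 1, 4) takes elements at indices [1, 4).
Step 2: Elements: [1, 2, 3].
Therefore res = [1, 2, 3].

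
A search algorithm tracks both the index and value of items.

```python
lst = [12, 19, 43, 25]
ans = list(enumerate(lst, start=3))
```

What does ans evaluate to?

Step 1: enumerate with start=3:
  (3, 12)
  (4, 19)
  (5, 43)
  (6, 25)
Therefore ans = [(3, 12), (4, 19), (5, 43), (6, 25)].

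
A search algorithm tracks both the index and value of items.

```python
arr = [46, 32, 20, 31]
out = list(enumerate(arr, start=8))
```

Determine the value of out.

Step 1: enumerate with start=8:
  (8, 46)
  (9, 32)
  (10, 20)
  (11, 31)
Therefore out = [(8, 46), (9, 32), (10, 20), (11, 31)].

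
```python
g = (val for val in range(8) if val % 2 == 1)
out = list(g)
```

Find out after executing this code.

Step 1: Filter range(8) keeping only odd values:
  val=0: even, excluded
  val=1: odd, included
  val=2: even, excluded
  val=3: odd, included
  val=4: even, excluded
  val=5: odd, included
  val=6: even, excluded
  val=7: odd, included
Therefore out = [1, 3, 5, 7].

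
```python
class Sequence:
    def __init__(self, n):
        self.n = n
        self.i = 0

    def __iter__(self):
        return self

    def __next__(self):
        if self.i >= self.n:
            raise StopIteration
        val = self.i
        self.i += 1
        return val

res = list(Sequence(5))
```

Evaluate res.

Step 1: Sequence(5) creates an iterator counting 0 to 4.
Step 2: list() consumes all values: [0, 1, 2, 3, 4].
Therefore res = [0, 1, 2, 3, 4].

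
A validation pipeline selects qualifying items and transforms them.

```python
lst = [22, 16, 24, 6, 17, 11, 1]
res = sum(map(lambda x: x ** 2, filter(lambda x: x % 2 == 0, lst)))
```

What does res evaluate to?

Step 1: Filter even numbers from [22, 16, 24, 6, 17, 11, 1]: [22, 16, 24, 6]
Step 2: Square each: [484, 256, 576, 36]
Step 3: Sum = 1352.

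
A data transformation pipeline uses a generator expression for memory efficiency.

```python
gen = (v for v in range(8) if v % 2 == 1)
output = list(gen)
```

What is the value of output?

Step 1: Filter range(8) keeping only odd values:
  v=0: even, excluded
  v=1: odd, included
  v=2: even, excluded
  v=3: odd, included
  v=4: even, excluded
  v=5: odd, included
  v=6: even, excluded
  v=7: odd, included
Therefore output = [1, 3, 5, 7].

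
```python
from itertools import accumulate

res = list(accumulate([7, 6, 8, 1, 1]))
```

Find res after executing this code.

Step 1: accumulate computes running sums:
  + 7 = 7
  + 6 = 13
  + 8 = 21
  + 1 = 22
  + 1 = 23
Therefore res = [7, 13, 21, 22, 23].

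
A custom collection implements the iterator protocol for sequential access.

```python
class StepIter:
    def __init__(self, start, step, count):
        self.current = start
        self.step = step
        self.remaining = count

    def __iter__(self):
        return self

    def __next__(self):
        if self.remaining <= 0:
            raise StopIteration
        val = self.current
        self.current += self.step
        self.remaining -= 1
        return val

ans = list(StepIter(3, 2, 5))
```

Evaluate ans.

Step 1: StepIter starts at 3, increments by 2, for 5 steps:
  Yield 3, then current += 2
  Yield 5, then current += 2
  Yield 7, then current += 2
  Yield 9, then current += 2
  Yield 11, then current += 2
Therefore ans = [3, 5, 7, 9, 11].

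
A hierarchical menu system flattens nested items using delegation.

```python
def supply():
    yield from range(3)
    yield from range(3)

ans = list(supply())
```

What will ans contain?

Step 1: Trace yields in order:
  yield 0
  yield 1
  yield 2
  yield 0
  yield 1
  yield 2
Therefore ans = [0, 1, 2, 0, 1, 2].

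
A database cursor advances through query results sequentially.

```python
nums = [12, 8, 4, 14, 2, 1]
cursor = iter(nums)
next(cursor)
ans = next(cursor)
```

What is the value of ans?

Step 1: Create iterator over [12, 8, 4, 14, 2, 1].
Step 2: next() consumes 12.
Step 3: next() returns 8.
Therefore ans = 8.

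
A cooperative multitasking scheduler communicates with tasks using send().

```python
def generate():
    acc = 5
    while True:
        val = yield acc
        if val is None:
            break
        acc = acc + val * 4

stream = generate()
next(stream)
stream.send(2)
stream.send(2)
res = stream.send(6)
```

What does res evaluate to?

Step 1: next() -> yield acc=5.
Step 2: send(2) -> val=2, acc = 5 + 2*4 = 13, yield 13.
Step 3: send(2) -> val=2, acc = 13 + 2*4 = 21, yield 21.
Step 4: send(6) -> val=6, acc = 21 + 6*4 = 45, yield 45.
Therefore res = 45.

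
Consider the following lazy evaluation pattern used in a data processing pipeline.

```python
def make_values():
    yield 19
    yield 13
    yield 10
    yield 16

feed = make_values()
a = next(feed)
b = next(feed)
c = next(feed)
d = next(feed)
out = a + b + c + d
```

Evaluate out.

Step 1: Create generator and consume all values:
  a = next(feed) = 19
  b = next(feed) = 13
  c = next(feed) = 10
  d = next(feed) = 16
Step 2: out = 19 + 13 + 10 + 16 = 58.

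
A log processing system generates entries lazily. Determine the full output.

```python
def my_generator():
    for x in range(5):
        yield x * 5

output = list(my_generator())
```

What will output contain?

Step 1: For each x in range(5), yield x * 5:
  x=0: yield 0 * 5 = 0
  x=1: yield 1 * 5 = 5
  x=2: yield 2 * 5 = 10
  x=3: yield 3 * 5 = 15
  x=4: yield 4 * 5 = 20
Therefore output = [0, 5, 10, 15, 20].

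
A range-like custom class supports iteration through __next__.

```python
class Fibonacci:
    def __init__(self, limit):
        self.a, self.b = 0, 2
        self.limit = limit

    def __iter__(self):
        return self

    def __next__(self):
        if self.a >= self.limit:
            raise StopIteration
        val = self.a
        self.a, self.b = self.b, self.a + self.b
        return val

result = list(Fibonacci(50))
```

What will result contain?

Step 1: Fibonacci-like sequence (a=0, b=2) until >= 50:
  Yield 0, then a,b = 2,2
  Yield 2, then a,b = 2,4
  Yield 2, then a,b = 4,6
  Yield 4, then a,b = 6,10
  Yield 6, then a,b = 10,16
  Yield 10, then a,b = 16,26
  Yield 16, then a,b = 26,42
  Yield 26, then a,b = 42,68
  Yield 42, then a,b = 68,110
Step 2: 68 >= 50, stop.
Therefore result = [0, 2, 2, 4, 6, 10, 16, 26, 42].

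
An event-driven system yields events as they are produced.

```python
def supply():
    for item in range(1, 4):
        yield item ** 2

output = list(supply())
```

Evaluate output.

Step 1: For each item in range(1, 4), yield item**2:
  item=1: yield 1**2 = 1
  item=2: yield 2**2 = 4
  item=3: yield 3**2 = 9
Therefore output = [1, 4, 9].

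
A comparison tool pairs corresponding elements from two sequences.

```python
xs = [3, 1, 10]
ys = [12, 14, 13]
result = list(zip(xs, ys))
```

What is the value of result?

Step 1: zip pairs elements at same index:
  Index 0: (3, 12)
  Index 1: (1, 14)
  Index 2: (10, 13)
Therefore result = [(3, 12), (1, 14), (10, 13)].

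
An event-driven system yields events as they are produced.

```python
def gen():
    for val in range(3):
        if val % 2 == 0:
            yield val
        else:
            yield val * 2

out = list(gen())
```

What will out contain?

Step 1: For each val in range(3), yield val if even, else val*2:
  val=0 (even): yield 0
  val=1 (odd): yield 1*2 = 2
  val=2 (even): yield 2
Therefore out = [0, 2, 2].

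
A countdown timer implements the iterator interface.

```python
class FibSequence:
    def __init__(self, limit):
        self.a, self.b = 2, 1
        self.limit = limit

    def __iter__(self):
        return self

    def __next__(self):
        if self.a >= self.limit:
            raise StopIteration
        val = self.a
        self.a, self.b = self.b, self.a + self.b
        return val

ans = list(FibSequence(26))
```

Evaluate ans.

Step 1: Fibonacci-like sequence (a=2, b=1) until >= 26:
  Yield 2, then a,b = 1,3
  Yield 1, then a,b = 3,4
  Yield 3, then a,b = 4,7
  Yield 4, then a,b = 7,11
  Yield 7, then a,b = 11,18
  Yield 11, then a,b = 18,29
  Yield 18, then a,b = 29,47
Step 2: 29 >= 26, stop.
Therefore ans = [2, 1, 3, 4, 7, 11, 18].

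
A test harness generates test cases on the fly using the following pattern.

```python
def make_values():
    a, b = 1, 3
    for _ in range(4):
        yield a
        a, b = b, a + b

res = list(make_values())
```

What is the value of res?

Step 1: Fibonacci-like sequence starting with a=1, b=3:
  Iteration 1: yield a=1, then a,b = 3,4
  Iteration 2: yield a=3, then a,b = 4,7
  Iteration 3: yield a=4, then a,b = 7,11
  Iteration 4: yield a=7, then a,b = 11,18
Therefore res = [1, 3, 4, 7].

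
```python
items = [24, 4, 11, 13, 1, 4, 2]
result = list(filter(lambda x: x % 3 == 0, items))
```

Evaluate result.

Step 1: Filter elements divisible by 3:
  24 % 3 = 0: kept
  4 % 3 = 1: removed
  11 % 3 = 2: removed
  13 % 3 = 1: removed
  1 % 3 = 1: removed
  4 % 3 = 1: removed
  2 % 3 = 2: removed
Therefore result = [24].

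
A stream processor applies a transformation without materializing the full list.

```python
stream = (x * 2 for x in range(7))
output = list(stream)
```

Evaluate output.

Step 1: For each x in range(7), compute x*2:
  x=0: 0*2 = 0
  x=1: 1*2 = 2
  x=2: 2*2 = 4
  x=3: 3*2 = 6
  x=4: 4*2 = 8
  x=5: 5*2 = 10
  x=6: 6*2 = 12
Therefore output = [0, 2, 4, 6, 8, 10, 12].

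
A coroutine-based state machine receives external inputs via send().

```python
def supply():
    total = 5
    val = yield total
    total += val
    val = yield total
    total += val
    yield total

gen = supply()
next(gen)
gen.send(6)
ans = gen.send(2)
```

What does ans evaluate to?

Step 1: next() -> yield total=5.
Step 2: send(6) -> val=6, total = 5+6 = 11, yield 11.
Step 3: send(2) -> val=2, total = 11+2 = 13, yield 13.
Therefore ans = 13.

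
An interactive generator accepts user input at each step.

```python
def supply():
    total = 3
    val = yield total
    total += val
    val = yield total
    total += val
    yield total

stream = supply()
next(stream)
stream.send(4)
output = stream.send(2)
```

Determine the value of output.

Step 1: next() -> yield total=3.
Step 2: send(4) -> val=4, total = 3+4 = 7, yield 7.
Step 3: send(2) -> val=2, total = 7+2 = 9, yield 9.
Therefore output = 9.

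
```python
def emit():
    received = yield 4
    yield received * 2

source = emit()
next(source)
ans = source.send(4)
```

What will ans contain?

Step 1: next(source) advances to first yield, producing 4.
Step 2: send(4) resumes, received = 4.
Step 3: yield received * 2 = 4 * 2 = 8.
Therefore ans = 8.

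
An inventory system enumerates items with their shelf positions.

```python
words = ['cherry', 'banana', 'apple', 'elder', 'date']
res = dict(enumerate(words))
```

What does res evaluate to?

Step 1: enumerate pairs indices with words:
  0 -> 'cherry'
  1 -> 'banana'
  2 -> 'apple'
  3 -> 'elder'
  4 -> 'date'
Therefore res = {0: 'cherry', 1: 'banana', 2: 'apple', 3: 'elder', 4: 'date'}.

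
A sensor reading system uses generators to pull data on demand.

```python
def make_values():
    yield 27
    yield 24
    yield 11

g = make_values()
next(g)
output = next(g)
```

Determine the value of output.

Step 1: make_values() creates a generator.
Step 2: next(g) yields 27 (consumed and discarded).
Step 3: next(g) yields 24, assigned to output.
Therefore output = 24.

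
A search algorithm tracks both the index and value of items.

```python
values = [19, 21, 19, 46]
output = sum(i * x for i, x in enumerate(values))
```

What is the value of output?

Step 1: Compute i * x for each (i, x) in enumerate([19, 21, 19, 46]):
  i=0, x=19: 0*19 = 0
  i=1, x=21: 1*21 = 21
  i=2, x=19: 2*19 = 38
  i=3, x=46: 3*46 = 138
Step 2: sum = 0 + 21 + 38 + 138 = 197.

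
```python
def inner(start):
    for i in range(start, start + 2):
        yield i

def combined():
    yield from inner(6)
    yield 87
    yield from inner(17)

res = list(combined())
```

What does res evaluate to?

Step 1: combined() delegates to inner(6):
  yield 6
  yield 7
Step 2: yield 87
Step 3: Delegates to inner(17):
  yield 17
  yield 18
Therefore res = [6, 7, 87, 17, 18].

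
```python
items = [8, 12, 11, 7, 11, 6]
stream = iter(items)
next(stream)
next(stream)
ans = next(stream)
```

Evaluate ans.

Step 1: Create iterator over [8, 12, 11, 7, 11, 6].
Step 2: next() consumes 8.
Step 3: next() consumes 12.
Step 4: next() returns 11.
Therefore ans = 11.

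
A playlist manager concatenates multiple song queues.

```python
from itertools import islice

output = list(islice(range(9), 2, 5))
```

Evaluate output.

Step 1: islice(range(9), 2, 5) takes elements at indices [2, 5).
Step 2: Elements: [2, 3, 4].
Therefore output = [2, 3, 4].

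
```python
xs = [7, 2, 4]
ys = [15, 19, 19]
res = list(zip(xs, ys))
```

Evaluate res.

Step 1: zip pairs elements at same index:
  Index 0: (7, 15)
  Index 1: (2, 19)
  Index 2: (4, 19)
Therefore res = [(7, 15), (2, 19), (4, 19)].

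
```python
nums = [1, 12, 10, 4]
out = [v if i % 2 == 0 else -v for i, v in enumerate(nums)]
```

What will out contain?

Step 1: For each (i, v), keep v if i is even, negate if odd:
  i=0 (even): keep 1
  i=1 (odd): negate to -12
  i=2 (even): keep 10
  i=3 (odd): negate to -4
Therefore out = [1, -12, 10, -4].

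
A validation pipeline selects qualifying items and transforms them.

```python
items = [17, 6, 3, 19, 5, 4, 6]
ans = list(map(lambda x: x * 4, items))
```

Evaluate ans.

Step 1: Apply lambda x: x * 4 to each element:
  17 -> 68
  6 -> 24
  3 -> 12
  19 -> 76
  5 -> 20
  4 -> 16
  6 -> 24
Therefore ans = [68, 24, 12, 76, 20, 16, 24].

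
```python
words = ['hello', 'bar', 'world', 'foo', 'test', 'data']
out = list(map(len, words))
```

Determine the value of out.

Step 1: Map len() to each word:
  'hello' -> 5
  'bar' -> 3
  'world' -> 5
  'foo' -> 3
  'test' -> 4
  'data' -> 4
Therefore out = [5, 3, 5, 3, 4, 4].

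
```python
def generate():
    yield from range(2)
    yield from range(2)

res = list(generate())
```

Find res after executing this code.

Step 1: Trace yields in order:
  yield 0
  yield 1
  yield 0
  yield 1
Therefore res = [0, 1, 0, 1].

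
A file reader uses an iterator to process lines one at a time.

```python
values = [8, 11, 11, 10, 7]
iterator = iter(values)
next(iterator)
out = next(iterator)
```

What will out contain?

Step 1: Create iterator over [8, 11, 11, 10, 7].
Step 2: next() consumes 8.
Step 3: next() returns 11.
Therefore out = 11.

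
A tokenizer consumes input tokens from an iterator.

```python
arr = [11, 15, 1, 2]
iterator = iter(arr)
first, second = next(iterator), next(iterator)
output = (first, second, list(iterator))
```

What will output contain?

Step 1: Create iterator over [11, 15, 1, 2].
Step 2: first = 11, second = 15.
Step 3: Remaining elements: [1, 2].
Therefore output = (11, 15, [1, 2]).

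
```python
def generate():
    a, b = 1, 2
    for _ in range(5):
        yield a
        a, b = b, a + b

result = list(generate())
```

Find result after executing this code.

Step 1: Fibonacci-like sequence starting with a=1, b=2:
  Iteration 1: yield a=1, then a,b = 2,3
  Iteration 2: yield a=2, then a,b = 3,5
  Iteration 3: yield a=3, then a,b = 5,8
  Iteration 4: yield a=5, then a,b = 8,13
  Iteration 5: yield a=8, then a,b = 13,21
Therefore result = [1, 2, 3, 5, 8].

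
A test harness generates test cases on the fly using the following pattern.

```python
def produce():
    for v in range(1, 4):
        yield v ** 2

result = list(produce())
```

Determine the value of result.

Step 1: For each v in range(1, 4), yield v**2:
  v=1: yield 1**2 = 1
  v=2: yield 2**2 = 4
  v=3: yield 3**2 = 9
Therefore result = [1, 4, 9].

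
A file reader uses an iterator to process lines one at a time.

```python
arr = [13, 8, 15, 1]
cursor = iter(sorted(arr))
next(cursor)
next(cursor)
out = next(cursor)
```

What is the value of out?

Step 1: sorted([13, 8, 15, 1]) = [1, 8, 13, 15].
Step 2: Create iterator and skip 2 elements.
Step 3: next() returns 13.
Therefore out = 13.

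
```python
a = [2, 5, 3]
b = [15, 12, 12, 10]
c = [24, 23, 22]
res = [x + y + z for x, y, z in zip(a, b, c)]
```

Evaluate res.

Step 1: zip three lists (truncates to shortest, len=3):
  2 + 15 + 24 = 41
  5 + 12 + 23 = 40
  3 + 12 + 22 = 37
Therefore res = [41, 40, 37].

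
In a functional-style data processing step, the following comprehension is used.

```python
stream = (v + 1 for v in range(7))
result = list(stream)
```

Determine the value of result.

Step 1: For each v in range(7), compute v+1:
  v=0: 0+1 = 1
  v=1: 1+1 = 2
  v=2: 2+1 = 3
  v=3: 3+1 = 4
  v=4: 4+1 = 5
  v=5: 5+1 = 6
  v=6: 6+1 = 7
Therefore result = [1, 2, 3, 4, 5, 6, 7].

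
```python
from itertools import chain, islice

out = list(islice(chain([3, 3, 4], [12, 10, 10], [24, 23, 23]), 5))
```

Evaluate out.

Step 1: chain([3, 3, 4], [12, 10, 10], [24, 23, 23]) = [3, 3, 4, 12, 10, 10, 24, 23, 23].
Step 2: islice takes first 5 elements: [3, 3, 4, 12, 10].
Therefore out = [3, 3, 4, 12, 10].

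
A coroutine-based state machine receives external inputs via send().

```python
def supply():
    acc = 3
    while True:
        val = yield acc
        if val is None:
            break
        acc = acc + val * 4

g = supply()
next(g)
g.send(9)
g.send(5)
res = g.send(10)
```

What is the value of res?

Step 1: next() -> yield acc=3.
Step 2: send(9) -> val=9, acc = 3 + 9*4 = 39, yield 39.
Step 3: send(5) -> val=5, acc = 39 + 5*4 = 59, yield 59.
Step 4: send(10) -> val=10, acc = 59 + 10*4 = 99, yield 99.
Therefore res = 99.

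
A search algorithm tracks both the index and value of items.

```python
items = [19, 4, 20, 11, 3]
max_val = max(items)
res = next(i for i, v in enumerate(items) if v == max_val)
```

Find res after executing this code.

Step 1: max([19, 4, 20, 11, 3]) = 20.
Step 2: Find first index where value == 20:
  Index 0: 19 != 20
  Index 1: 4 != 20
  Index 2: 20 == 20, found!
Therefore res = 2.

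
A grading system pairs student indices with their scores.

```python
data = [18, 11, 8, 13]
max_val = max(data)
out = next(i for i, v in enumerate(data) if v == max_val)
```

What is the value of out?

Step 1: max([18, 11, 8, 13]) = 18.
Step 2: Find first index where value == 18:
  Index 0: 18 == 18, found!
Therefore out = 0.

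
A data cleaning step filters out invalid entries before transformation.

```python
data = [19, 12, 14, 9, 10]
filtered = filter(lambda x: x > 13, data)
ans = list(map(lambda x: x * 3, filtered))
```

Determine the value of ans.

Step 1: Filter data for elements > 13:
  19: kept
  12: removed
  14: kept
  9: removed
  10: removed
Step 2: Map x * 3 on filtered [19, 14]:
  19 -> 57
  14 -> 42
Therefore ans = [57, 42].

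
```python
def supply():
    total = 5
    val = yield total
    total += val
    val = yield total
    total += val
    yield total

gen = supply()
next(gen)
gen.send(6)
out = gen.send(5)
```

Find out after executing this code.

Step 1: next() -> yield total=5.
Step 2: send(6) -> val=6, total = 5+6 = 11, yield 11.
Step 3: send(5) -> val=5, total = 11+5 = 16, yield 16.
Therefore out = 16.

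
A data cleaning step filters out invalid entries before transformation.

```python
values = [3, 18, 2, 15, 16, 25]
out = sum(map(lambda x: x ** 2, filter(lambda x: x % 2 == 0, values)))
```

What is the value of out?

Step 1: Filter even numbers from [3, 18, 2, 15, 16, 25]: [18, 2, 16]
Step 2: Square each: [324, 4, 256]
Step 3: Sum = 584.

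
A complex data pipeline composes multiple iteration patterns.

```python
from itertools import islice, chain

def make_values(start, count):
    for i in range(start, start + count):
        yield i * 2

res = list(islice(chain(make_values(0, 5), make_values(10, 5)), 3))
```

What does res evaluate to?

Step 1: make_values(0, 5) yields [0, 2, 4, 6, 8].
Step 2: make_values(10, 5) yields [20, 22, 24, 26, 28].
Step 3: chain concatenates: [0, 2, 4, 6, 8, 20, 22, 24, 26, 28].
Step 4: islice takes first 3: [0, 2, 4].
Therefore res = [0, 2, 4].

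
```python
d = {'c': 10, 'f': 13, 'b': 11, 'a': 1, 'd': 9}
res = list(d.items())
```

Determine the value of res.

Step 1: d.items() returns (key, value) pairs in insertion order.
Therefore res = [('c', 10), ('f', 13), ('b', 11), ('a', 1), ('d', 9)].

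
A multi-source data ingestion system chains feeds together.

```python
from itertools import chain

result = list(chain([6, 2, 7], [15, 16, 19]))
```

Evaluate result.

Step 1: chain() concatenates iterables: [6, 2, 7] + [15, 16, 19].
Therefore result = [6, 2, 7, 15, 16, 19].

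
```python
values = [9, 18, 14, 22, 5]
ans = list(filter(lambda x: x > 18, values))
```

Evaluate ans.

Step 1: Filter elements > 18:
  9: removed
  18: removed
  14: removed
  22: kept
  5: removed
Therefore ans = [22].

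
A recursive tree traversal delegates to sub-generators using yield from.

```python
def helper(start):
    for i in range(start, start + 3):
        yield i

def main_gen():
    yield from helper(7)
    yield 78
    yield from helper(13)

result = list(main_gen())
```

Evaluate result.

Step 1: main_gen() delegates to helper(7):
  yield 7
  yield 8
  yield 9
Step 2: yield 78
Step 3: Delegates to helper(13):
  yield 13
  yield 14
  yield 15
Therefore result = [7, 8, 9, 78, 13, 14, 15].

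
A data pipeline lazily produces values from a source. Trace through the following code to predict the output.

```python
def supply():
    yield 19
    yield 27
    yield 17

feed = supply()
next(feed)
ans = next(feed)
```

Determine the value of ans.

Step 1: supply() creates a generator.
Step 2: next(feed) yields 19 (consumed and discarded).
Step 3: next(feed) yields 27, assigned to ans.
Therefore ans = 27.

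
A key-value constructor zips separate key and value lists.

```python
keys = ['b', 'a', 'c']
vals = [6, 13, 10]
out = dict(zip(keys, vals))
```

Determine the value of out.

Step 1: zip pairs keys with values:
  'b' -> 6
  'a' -> 13
  'c' -> 10
Therefore out = {'b': 6, 'a': 13, 'c': 10}.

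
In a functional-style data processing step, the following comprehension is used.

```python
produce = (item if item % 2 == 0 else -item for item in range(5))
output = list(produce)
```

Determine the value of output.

Step 1: For each item in range(5), yield item if even, else -item:
  item=0: even, yield 0
  item=1: odd, yield -1
  item=2: even, yield 2
  item=3: odd, yield -3
  item=4: even, yield 4
Therefore output = [0, -1, 2, -3, 4].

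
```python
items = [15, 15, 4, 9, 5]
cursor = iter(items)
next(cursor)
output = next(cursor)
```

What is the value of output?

Step 1: Create iterator over [15, 15, 4, 9, 5].
Step 2: next() consumes 15.
Step 3: next() returns 15.
Therefore output = 15.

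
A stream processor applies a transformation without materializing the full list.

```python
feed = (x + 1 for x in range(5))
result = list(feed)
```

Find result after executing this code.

Step 1: For each x in range(5), compute x+1:
  x=0: 0+1 = 1
  x=1: 1+1 = 2
  x=2: 2+1 = 3
  x=3: 3+1 = 4
  x=4: 4+1 = 5
Therefore result = [1, 2, 3, 4, 5].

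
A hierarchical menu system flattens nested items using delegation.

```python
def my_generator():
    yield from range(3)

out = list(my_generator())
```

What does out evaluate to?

Step 1: yield from delegates to the iterable, yielding each element.
Step 2: Collected values: [0, 1, 2].
Therefore out = [0, 1, 2].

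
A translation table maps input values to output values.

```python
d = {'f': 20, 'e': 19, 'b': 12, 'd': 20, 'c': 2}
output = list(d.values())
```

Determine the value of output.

Step 1: d.values() returns the dictionary values in insertion order.
Therefore output = [20, 19, 12, 20, 2].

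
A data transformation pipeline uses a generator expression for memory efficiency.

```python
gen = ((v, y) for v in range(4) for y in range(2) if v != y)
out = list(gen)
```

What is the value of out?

Step 1: Nested generator over range(4) x range(2) where v != y:
  (0, 0): excluded (v == y)
  (0, 1): included
  (1, 0): included
  (1, 1): excluded (v == y)
  (2, 0): included
  (2, 1): included
  (3, 0): included
  (3, 1): included
Therefore out = [(0, 1), (1, 0), (2, 0), (2, 1), (3, 0), (3, 1)].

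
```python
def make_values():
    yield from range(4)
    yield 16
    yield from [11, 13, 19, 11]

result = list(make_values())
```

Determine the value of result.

Step 1: Trace yields in order:
  yield 0
  yield 1
  yield 2
  yield 3
  yield 16
  yield 11
  yield 13
  yield 19
  yield 11
Therefore result = [0, 1, 2, 3, 16, 11, 13, 19, 11].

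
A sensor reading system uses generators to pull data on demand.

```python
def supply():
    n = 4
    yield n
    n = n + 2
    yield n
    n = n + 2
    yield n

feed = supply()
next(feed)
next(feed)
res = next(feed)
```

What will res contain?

Step 1: Trace through generator execution:
  Yield 1: n starts at 4, yield 4
  Yield 2: n = 4 + 2 = 6, yield 6
  Yield 3: n = 6 + 2 = 8, yield 8
Step 2: First next() gets 4, second next() gets the second value, third next() yields 8.
Therefore res = 8.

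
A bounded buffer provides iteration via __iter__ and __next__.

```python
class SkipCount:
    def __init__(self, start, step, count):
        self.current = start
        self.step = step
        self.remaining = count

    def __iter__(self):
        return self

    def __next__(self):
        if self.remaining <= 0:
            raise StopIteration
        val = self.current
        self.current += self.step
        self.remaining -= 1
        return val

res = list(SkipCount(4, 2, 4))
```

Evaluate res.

Step 1: SkipCount starts at 4, increments by 2, for 4 steps:
  Yield 4, then current += 2
  Yield 6, then current += 2
  Yield 8, then current += 2
  Yield 10, then current += 2
Therefore res = [4, 6, 8, 10].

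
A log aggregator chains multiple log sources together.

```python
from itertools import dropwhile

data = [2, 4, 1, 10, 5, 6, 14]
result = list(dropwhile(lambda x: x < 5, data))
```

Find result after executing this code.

Step 1: dropwhile drops elements while < 5:
  2 < 5: dropped
  4 < 5: dropped
  1 < 5: dropped
  10: kept (dropping stopped)
Step 2: Remaining elements kept regardless of condition.
Therefore result = [10, 5, 6, 14].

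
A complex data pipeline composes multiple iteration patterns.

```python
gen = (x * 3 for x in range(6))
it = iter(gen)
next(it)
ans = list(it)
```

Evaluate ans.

Step 1: Generator produces [0, 3, 6, 9, 12, 15].
Step 2: next(it) consumes first element (0).
Step 3: list(it) collects remaining: [3, 6, 9, 12, 15].
Therefore ans = [3, 6, 9, 12, 15].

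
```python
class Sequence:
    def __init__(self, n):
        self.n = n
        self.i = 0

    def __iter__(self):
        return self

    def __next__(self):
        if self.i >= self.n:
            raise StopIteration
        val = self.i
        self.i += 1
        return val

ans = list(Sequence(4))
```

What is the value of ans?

Step 1: Sequence(4) creates an iterator counting 0 to 3.
Step 2: list() consumes all values: [0, 1, 2, 3].
Therefore ans = [0, 1, 2, 3].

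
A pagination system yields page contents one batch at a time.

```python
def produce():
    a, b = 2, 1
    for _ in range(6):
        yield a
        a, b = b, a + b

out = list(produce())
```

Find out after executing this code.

Step 1: Fibonacci-like sequence starting with a=2, b=1:
  Iteration 1: yield a=2, then a,b = 1,3
  Iteration 2: yield a=1, then a,b = 3,4
  Iteration 3: yield a=3, then a,b = 4,7
  Iteration 4: yield a=4, then a,b = 7,11
  Iteration 5: yield a=7, then a,b = 11,18
  Iteration 6: yield a=11, then a,b = 18,29
Therefore out = [2, 1, 3, 4, 7, 11].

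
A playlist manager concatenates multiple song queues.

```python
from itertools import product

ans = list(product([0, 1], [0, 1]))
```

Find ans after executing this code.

Step 1: product([0, 1], [0, 1]) gives all pairs:
  (0, 0)
  (0, 1)
  (1, 0)
  (1, 1)
Therefore ans = [(0, 0), (0, 1), (1, 0), (1, 1)].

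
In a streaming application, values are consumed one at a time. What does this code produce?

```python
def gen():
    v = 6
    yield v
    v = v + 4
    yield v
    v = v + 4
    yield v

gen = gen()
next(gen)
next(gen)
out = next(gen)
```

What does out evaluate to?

Step 1: Trace through generator execution:
  Yield 1: v starts at 6, yield 6
  Yield 2: v = 6 + 4 = 10, yield 10
  Yield 3: v = 10 + 4 = 14, yield 14
Step 2: First next() gets 6, second next() gets the second value, third next() yields 14.
Therefore out = 14.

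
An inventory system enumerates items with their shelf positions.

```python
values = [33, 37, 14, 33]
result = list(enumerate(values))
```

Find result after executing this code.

Step 1: enumerate pairs each element with its index:
  (0, 33)
  (1, 37)
  (2, 14)
  (3, 33)
Therefore result = [(0, 33), (1, 37), (2, 14), (3, 33)].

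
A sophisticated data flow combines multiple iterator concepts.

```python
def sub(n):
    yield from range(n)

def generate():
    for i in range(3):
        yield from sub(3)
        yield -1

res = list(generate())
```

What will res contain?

Step 1: For each i in range(3):
  i=0: yield from sub(3) -> [0, 1, 2], then yield -1
  i=1: yield from sub(3) -> [0, 1, 2], then yield -1
  i=2: yield from sub(3) -> [0, 1, 2], then yield -1
Therefore res = [0, 1, 2, -1, 0, 1, 2, -1, 0, 1, 2, -1].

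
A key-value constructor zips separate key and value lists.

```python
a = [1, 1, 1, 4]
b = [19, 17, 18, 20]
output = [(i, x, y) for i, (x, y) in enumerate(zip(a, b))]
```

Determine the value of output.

Step 1: enumerate(zip(a, b)) gives index with paired elements:
  i=0: (1, 19)
  i=1: (1, 17)
  i=2: (1, 18)
  i=3: (4, 20)
Therefore output = [(0, 1, 19), (1, 1, 17), (2, 1, 18), (3, 4, 20)].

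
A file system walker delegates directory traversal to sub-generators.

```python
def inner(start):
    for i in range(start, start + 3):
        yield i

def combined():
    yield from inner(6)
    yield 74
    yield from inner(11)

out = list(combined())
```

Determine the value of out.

Step 1: combined() delegates to inner(6):
  yield 6
  yield 7
  yield 8
Step 2: yield 74
Step 3: Delegates to inner(11):
  yield 11
  yield 12
  yield 13
Therefore out = [6, 7, 8, 74, 11, 12, 13].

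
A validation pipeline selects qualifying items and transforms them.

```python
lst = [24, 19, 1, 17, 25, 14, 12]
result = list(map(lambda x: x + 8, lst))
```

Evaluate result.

Step 1: Apply lambda x: x + 8 to each element:
  24 -> 32
  19 -> 27
  1 -> 9
  17 -> 25
  25 -> 33
  14 -> 22
  12 -> 20
Therefore result = [32, 27, 9, 25, 33, 22, 20].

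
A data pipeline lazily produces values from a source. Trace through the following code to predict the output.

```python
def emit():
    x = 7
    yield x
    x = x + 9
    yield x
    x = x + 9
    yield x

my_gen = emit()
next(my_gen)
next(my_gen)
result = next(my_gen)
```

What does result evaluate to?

Step 1: Trace through generator execution:
  Yield 1: x starts at 7, yield 7
  Yield 2: x = 7 + 9 = 16, yield 16
  Yield 3: x = 16 + 9 = 25, yield 25
Step 2: First next() gets 7, second next() gets the second value, third next() yields 25.
Therefore result = 25.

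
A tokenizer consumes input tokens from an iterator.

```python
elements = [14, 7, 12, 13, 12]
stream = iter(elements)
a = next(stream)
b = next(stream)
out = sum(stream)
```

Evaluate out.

Step 1: Create iterator over [14, 7, 12, 13, 12].
Step 2: a = next() = 14, b = next() = 7.
Step 3: sum() of remaining [12, 13, 12] = 37.
Therefore out = 37.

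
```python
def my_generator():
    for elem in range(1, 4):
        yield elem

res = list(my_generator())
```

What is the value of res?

Step 1: The generator yields each value from range(1, 4).
Step 2: list() consumes all yields: [1, 2, 3].
Therefore res = [1, 2, 3].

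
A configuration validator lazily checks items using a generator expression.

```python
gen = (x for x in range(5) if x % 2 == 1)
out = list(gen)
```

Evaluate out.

Step 1: Filter range(5) keeping only odd values:
  x=0: even, excluded
  x=1: odd, included
  x=2: even, excluded
  x=3: odd, included
  x=4: even, excluded
Therefore out = [1, 3].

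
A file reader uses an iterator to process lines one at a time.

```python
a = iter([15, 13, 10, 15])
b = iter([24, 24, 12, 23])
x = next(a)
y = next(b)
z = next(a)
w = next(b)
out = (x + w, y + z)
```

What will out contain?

Step 1: a iterates [15, 13, 10, 15], b iterates [24, 24, 12, 23].
Step 2: x = next(a) = 15, y = next(b) = 24.
Step 3: z = next(a) = 13, w = next(b) = 24.
Step 4: out = (15 + 24, 24 + 13) = (39, 37).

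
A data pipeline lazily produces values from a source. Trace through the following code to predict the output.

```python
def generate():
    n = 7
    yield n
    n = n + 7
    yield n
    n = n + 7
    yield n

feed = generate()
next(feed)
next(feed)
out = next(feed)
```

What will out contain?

Step 1: Trace through generator execution:
  Yield 1: n starts at 7, yield 7
  Yield 2: n = 7 + 7 = 14, yield 14
  Yield 3: n = 14 + 7 = 21, yield 21
Step 2: First next() gets 7, second next() gets the second value, third next() yields 21.
Therefore out = 21.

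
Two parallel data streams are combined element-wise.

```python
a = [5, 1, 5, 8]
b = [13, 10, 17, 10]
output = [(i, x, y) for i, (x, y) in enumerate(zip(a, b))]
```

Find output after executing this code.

Step 1: enumerate(zip(a, b)) gives index with paired elements:
  i=0: (5, 13)
  i=1: (1, 10)
  i=2: (5, 17)
  i=3: (8, 10)
Therefore output = [(0, 5, 13), (1, 1, 10), (2, 5, 17), (3, 8, 10)].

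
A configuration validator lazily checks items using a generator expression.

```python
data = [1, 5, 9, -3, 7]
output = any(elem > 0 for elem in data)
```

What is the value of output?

Step 1: Check elem > 0 for each element in [1, 5, 9, -3, 7]:
  1 > 0: True
  5 > 0: True
  9 > 0: True
  -3 > 0: False
  7 > 0: True
Step 2: any() returns True.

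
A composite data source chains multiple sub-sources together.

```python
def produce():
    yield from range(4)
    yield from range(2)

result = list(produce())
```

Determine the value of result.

Step 1: Trace yields in order:
  yield 0
  yield 1
  yield 2
  yield 3
  yield 0
  yield 1
Therefore result = [0, 1, 2, 3, 0, 1].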